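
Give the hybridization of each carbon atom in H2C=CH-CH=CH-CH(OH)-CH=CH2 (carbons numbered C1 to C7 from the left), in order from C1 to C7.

C1 sp2, C2 sp2, C3 sp2, C4 sp2, C5 sp3, C6 sp2, C7 sp2

C1 carries 3 σ bonds, plus one π bond, giving a steric number of 3, so it is sp2.
C2 carries 3 σ bonds, plus one π bond, giving a steric number of 3, so it is sp2.
C3: 3 σ bonds, plus one π bond; 3 regions of electron density → sp2.
C4 (3 σ bonds, plus one π bond) has steric number 3: sp2.
C5 carries 4 σ bonds, giving a steric number of 4, so it is sp3.
C6 is sp2: 3 σ bonds, plus one π bond, 3 electron-density regions.
C7: 3 σ bonds, plus one π bond — 3 electron domains, sp2.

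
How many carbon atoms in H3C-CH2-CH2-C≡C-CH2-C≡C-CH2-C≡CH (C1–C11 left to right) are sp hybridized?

C1: sp3
C2: sp3
C3: sp3
C4: sp ✓
C5: sp ✓
C6: sp3
C7: sp ✓
C8: sp ✓
C9: sp3
C10: sp ✓
C11: sp ✓
C4, C5, C7, C8, C10, C11 → 6 sp carbons.

6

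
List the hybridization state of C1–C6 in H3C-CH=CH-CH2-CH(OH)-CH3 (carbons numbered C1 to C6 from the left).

C1 sp3, C2 sp2, C3 sp2, C4 sp3, C5 sp3, C6 sp3

C1: 4 σ bonds; 4 regions of electron density → sp3.
C2: 3 σ bonds, plus one π bond — 3 electron domains, sp2.
C3 carries 3 σ bonds, plus one π bond, giving a steric number of 3, so it is sp2.
C4 — 4 σ bonds. Steric number 4, so sp3.
C5: 4 σ bonds; 4 regions of electron density → sp3.
C6 is sp3: 4 σ bonds, 4 electron-density regions.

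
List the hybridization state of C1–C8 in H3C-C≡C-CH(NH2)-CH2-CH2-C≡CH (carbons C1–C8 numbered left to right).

C1 has 4 σ bonds: steric number 4 → sp3.
C2 (2 σ bonds, plus two π bonds) has steric number 2: sp.
C3: 2 σ bonds, plus two π bonds — 2 electron domains, sp.
C4 carries 4 σ bonds, giving a steric number of 4, so it is sp3.
C5: 4 σ bonds — 4 electron domains, sp3.
C6: 4 σ bonds — 4 electron domains, sp3.
C7 (2 σ bonds, plus two π bonds) has steric number 2: sp.
C8 has 2 σ bonds, plus two π bonds: steric number 2 → sp.

C1 sp3, C2 sp, C3 sp, C4 sp3, C5 sp3, C6 sp3, C7 sp, C8 sp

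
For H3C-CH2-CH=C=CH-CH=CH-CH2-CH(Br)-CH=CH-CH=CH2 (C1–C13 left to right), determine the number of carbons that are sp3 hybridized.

C1: sp3 ✓
C2: sp3 ✓
C3: sp2
C4: sp
C5: sp2
C6: sp2
C7: sp2
C8: sp3 ✓
C9: sp3 ✓
C10: sp2
C11: sp2
C12: sp2
C13: sp2
C1, C2, C8, C9 → 4 sp3 carbons.

4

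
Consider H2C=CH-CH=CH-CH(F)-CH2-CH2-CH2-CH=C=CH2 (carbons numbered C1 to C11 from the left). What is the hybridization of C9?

C9 has 3 σ bonds, plus one π bond: steric number 3 → sp2.

sp2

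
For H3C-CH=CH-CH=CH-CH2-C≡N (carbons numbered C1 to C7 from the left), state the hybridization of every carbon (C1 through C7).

C1 sp3, C2 sp2, C3 sp2, C4 sp2, C5 sp2, C6 sp3, C7 sp

C1: 4 σ bonds — 4 electron domains, sp3.
C2 (3 σ bonds, plus one π bond) has steric number 3: sp2.
C3 (3 σ bonds, plus one π bond) has steric number 3: sp2.
C4 — 3 σ bonds, plus one π bond. Steric number 3, so sp2.
C5: 3 σ bonds, plus one π bond — 3 electron domains, sp2.
C6: 4 σ bonds; 4 regions of electron density → sp3.
C7 is sp: 2 σ bonds, plus two π bonds, 2 electron-density regions.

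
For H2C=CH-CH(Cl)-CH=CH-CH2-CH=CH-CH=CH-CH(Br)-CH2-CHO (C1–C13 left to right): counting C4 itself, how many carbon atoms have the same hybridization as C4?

C4 is sp2 (one π bond).
C1: sp2 ✓
C2: sp2 ✓
C3: sp3
C4: sp2 ✓
C5: sp2 ✓
C6: sp3
C7: sp2 ✓
C8: sp2 ✓
C9: sp2 ✓
C10: sp2 ✓
C11: sp3
C12: sp3
C13: sp2 ✓
9 carbons are sp2.

9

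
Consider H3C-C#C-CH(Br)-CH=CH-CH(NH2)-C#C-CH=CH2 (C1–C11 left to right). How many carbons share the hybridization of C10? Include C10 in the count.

4

C10 is sp2 (one π bond).
C1: sp3
C2: sp
C3: sp
C4: sp3
C5: sp2 ✓
C6: sp2 ✓
C7: sp3
C8: sp
C9: sp
C10: sp2 ✓
C11: sp2 ✓
4 carbons are sp2.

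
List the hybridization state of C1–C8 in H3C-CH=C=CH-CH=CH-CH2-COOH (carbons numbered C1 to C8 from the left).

C1 sp3, C2 sp2, C3 sp, C4 sp2, C5 sp2, C6 sp2, C7 sp3, C8 sp2

C1: 4 σ bonds — 4 electron domains, sp3.
C2 (3 σ bonds, plus one π bond) has steric number 3: sp2.
C3 (2 σ bonds, plus two π bonds) has steric number 2: sp.
C4: 3 σ bonds, plus one π bond — 3 electron domains, sp2.
C5: 3 σ bonds, plus one π bond — 3 electron domains, sp2.
C6: 3 σ bonds, plus one π bond — 3 electron domains, sp2.
C7 carries 4 σ bonds, giving a steric number of 4, so it is sp3.
C8 carries 3 σ bonds, plus one π bond, giving a steric number of 3, so it is sp2.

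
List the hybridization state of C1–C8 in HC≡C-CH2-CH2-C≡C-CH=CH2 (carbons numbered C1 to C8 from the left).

C1 sp, C2 sp, C3 sp3, C4 sp3, C5 sp, C6 sp, C7 sp2, C8 sp2

C1 (2 σ bonds, plus two π bonds) has steric number 2: sp.
C2 — 2 σ bonds, plus two π bonds. Steric number 2, so sp.
C3 has 4 σ bonds: steric number 4 → sp3.
C4: 4 σ bonds; 4 regions of electron density → sp3.
C5: 2 σ bonds, plus two π bonds — 2 electron domains, sp.
C6: 2 σ bonds, plus two π bonds — 2 electron domains, sp.
C7 carries 3 σ bonds, plus one π bond, giving a steric number of 3, so it is sp2.
C8 has 3 σ bonds, plus one π bond: steric number 3 → sp2.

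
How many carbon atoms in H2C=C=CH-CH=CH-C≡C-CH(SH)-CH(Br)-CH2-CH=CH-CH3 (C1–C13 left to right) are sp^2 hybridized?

C1: sp2 ✓
C2: sp
C3: sp2 ✓
C4: sp2 ✓
C5: sp2 ✓
C6: sp
C7: sp
C8: sp3
C9: sp3
C10: sp3
C11: sp2 ✓
C12: sp2 ✓
C13: sp3
C1, C3, C4, C5, C11, C12 → 6 sp2 carbons.

6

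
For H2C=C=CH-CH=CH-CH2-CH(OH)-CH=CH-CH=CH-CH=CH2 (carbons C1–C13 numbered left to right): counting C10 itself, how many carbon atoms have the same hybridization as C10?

C10 is sp2 (one π bond).
C1: sp2 ✓
C2: sp
C3: sp2 ✓
C4: sp2 ✓
C5: sp2 ✓
C6: sp3
C7: sp3
C8: sp2 ✓
C9: sp2 ✓
C10: sp2 ✓
C11: sp2 ✓
C12: sp2 ✓
C13: sp2 ✓
10 carbons are sp2.

10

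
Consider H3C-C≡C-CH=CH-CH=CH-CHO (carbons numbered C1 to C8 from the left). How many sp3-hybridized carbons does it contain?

C1: sp3 ✓
C2: sp
C3: sp
C4: sp2
C5: sp2
C6: sp2
C7: sp2
C8: sp2
C1 → 1 sp3 carbon.

1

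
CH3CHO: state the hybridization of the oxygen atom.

sp2

The oxygen atom (1 σ bond and 2 lone pairs, plus one π bond) has steric number 3: sp2.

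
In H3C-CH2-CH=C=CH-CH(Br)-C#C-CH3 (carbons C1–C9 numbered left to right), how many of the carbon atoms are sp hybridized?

3

C1: sp3
C2: sp3
C3: sp2
C4: sp ✓
C5: sp2
C6: sp3
C7: sp ✓
C8: sp ✓
C9: sp3
C4, C7, C8 → 3 sp carbons.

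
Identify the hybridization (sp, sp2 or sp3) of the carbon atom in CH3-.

Three σ bonds + one lone pair = steric number 4 → sp3, pyramidal.

sp³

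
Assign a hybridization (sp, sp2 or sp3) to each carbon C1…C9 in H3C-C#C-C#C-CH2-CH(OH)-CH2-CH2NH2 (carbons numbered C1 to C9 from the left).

C1 sp3, C2 sp, C3 sp, C4 sp, C5 sp, C6 sp3, C7 sp3, C8 sp3, C9 sp3

C1 (4 σ bonds) has steric number 4: sp3.
C2 carries 2 σ bonds, plus two π bonds, giving a steric number of 2, so it is sp.
C3 (2 σ bonds, plus two π bonds) has steric number 2: sp.
C4 is sp: 2 σ bonds, plus two π bonds, 2 electron-density regions.
C5 — 2 σ bonds, plus two π bonds. Steric number 2, so sp.
C6 carries 4 σ bonds, giving a steric number of 4, so it is sp3.
C7 (4 σ bonds) has steric number 4: sp3.
C8: 4 σ bonds; 4 regions of electron density → sp3.
C9: 4 σ bonds; 4 regions of electron density → sp3.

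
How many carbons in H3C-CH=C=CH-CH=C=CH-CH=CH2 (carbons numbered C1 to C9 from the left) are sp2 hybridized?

C1: sp3
C2: sp2 ✓
C3: sp
C4: sp2 ✓
C5: sp2 ✓
C6: sp
C7: sp2 ✓
C8: sp2 ✓
C9: sp2 ✓
C2, C4, C5, C7, C8, C9 → 6 sp2 carbons.

6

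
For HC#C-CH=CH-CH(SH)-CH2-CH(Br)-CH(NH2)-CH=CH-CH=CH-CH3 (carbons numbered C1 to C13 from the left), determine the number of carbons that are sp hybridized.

2

C1: sp ✓
C2: sp ✓
C3: sp2
C4: sp2
C5: sp3
C6: sp3
C7: sp3
C8: sp3
C9: sp2
C10: sp2
C11: sp2
C12: sp2
C13: sp3
C1, C2 → 2 sp carbons.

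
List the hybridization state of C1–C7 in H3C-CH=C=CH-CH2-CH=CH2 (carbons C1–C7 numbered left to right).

C1: 4 σ bonds — 4 electron domains, sp3.
C2: 3 σ bonds, plus one π bond — 3 electron domains, sp2.
C3 carries 2 σ bonds, plus two π bonds, giving a steric number of 2, so it is sp.
C4: 3 σ bonds, plus one π bond; 3 regions of electron density → sp2.
C5 carries 4 σ bonds, giving a steric number of 4, so it is sp3.
C6 carries 3 σ bonds, plus one π bond, giving a steric number of 3, so it is sp2.
C7 carries 3 σ bonds, plus one π bond, giving a steric number of 3, so it is sp2.

C1 sp3, C2 sp2, C3 sp, C4 sp2, C5 sp3, C6 sp2, C7 sp2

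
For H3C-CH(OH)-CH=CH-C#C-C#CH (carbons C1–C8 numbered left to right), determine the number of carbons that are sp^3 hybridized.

2

C1: sp3 ✓
C2: sp3 ✓
C3: sp2
C4: sp2
C5: sp
C6: sp
C7: sp
C8: sp
C1, C2 → 2 sp3 carbons.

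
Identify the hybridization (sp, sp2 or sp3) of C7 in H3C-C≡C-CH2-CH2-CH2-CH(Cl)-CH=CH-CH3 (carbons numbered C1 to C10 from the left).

sp3

C7: 4 σ bonds; 4 regions of electron density → sp3.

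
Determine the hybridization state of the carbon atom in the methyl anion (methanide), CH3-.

Three σ bonds + one lone pair = steric number 4 → sp3, pyramidal.

sp^3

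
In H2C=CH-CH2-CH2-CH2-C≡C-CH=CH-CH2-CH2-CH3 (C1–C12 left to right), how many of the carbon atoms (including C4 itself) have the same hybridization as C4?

C4 is sp3 (only σ bonds).
C1: sp2
C2: sp2
C3: sp3 ✓
C4: sp3 ✓
C5: sp3 ✓
C6: sp
C7: sp
C8: sp2
C9: sp2
C10: sp3 ✓
C11: sp3 ✓
C12: sp3 ✓
6 carbons are sp3.

6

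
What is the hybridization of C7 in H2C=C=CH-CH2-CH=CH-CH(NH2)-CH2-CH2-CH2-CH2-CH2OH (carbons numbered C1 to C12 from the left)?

sp^3

C7: 4 σ bonds; 4 regions of electron density → sp3.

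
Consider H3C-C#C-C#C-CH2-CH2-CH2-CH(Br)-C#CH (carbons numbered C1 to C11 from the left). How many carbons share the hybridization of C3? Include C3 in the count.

6

C3 is sp (two π bonds).
C1: sp3
C2: sp ✓
C3: sp ✓
C4: sp ✓
C5: sp ✓
C6: sp3
C7: sp3
C8: sp3
C9: sp3
C10: sp ✓
C11: sp ✓
6 carbons are sp.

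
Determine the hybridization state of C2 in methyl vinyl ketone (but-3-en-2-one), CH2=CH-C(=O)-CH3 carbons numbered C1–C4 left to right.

sp²

C2: 3 σ bonds, plus one π bond — 3 electron domains, sp2.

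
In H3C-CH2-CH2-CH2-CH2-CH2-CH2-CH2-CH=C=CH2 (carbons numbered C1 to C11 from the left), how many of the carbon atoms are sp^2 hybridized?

2

C1: sp3
C2: sp3
C3: sp3
C4: sp3
C5: sp3
C6: sp3
C7: sp3
C8: sp3
C9: sp2 ✓
C10: sp
C11: sp2 ✓
C9, C11 → 2 sp2 carbons.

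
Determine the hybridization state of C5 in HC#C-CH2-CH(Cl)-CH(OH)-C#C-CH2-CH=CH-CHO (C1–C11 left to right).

C5 (4 σ bonds) has steric number 4: sp3.

sp3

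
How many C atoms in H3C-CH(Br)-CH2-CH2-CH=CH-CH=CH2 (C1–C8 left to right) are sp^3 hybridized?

4

C1: sp3 ✓
C2: sp3 ✓
C3: sp3 ✓
C4: sp3 ✓
C5: sp2
C6: sp2
C7: sp2
C8: sp2
C1, C2, C3, C4 → 4 sp3 carbons.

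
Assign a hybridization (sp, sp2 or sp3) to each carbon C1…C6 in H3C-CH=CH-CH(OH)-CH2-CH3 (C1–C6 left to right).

C1 sp3, C2 sp2, C3 sp2, C4 sp3, C5 sp3, C6 sp3

C1 has 4 σ bonds: steric number 4 → sp3.
C2: 3 σ bonds, plus one π bond; 3 regions of electron density → sp2.
C3 has 3 σ bonds, plus one π bond: steric number 3 → sp2.
C4 (4 σ bonds) has steric number 4: sp3.
C5: 4 σ bonds — 4 electron domains, sp3.
C6 (4 σ bonds) has steric number 4: sp3.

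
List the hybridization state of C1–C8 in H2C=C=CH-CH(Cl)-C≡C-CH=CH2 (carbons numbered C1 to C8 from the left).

C1 sp2, C2 sp, C3 sp2, C4 sp3, C5 sp, C6 sp, C7 sp2, C8 sp2

C1 has 3 σ bonds, plus one π bond: steric number 3 → sp2.
C2 carries 2 σ bonds, plus two π bonds, giving a steric number of 2, so it is sp.
C3 (3 σ bonds, plus one π bond) has steric number 3: sp2.
C4: 4 σ bonds; 4 regions of electron density → sp3.
C5 is sp: 2 σ bonds, plus two π bonds, 2 electron-density regions.
C6 carries 2 σ bonds, plus two π bonds, giving a steric number of 2, so it is sp.
C7 is sp2: 3 σ bonds, plus one π bond, 3 electron-density regions.
C8 — 3 σ bonds, plus one π bond. Steric number 3, so sp2.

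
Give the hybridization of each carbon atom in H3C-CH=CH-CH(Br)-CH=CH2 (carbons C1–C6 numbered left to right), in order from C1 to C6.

C1 sp3, C2 sp2, C3 sp2, C4 sp3, C5 sp2, C6 sp2

C1 has 4 σ bonds: steric number 4 → sp3.
C2: 3 σ bonds, plus one π bond; 3 regions of electron density → sp2.
C3: 3 σ bonds, plus one π bond; 3 regions of electron density → sp2.
C4 carries 4 σ bonds, giving a steric number of 4, so it is sp3.
C5 has 3 σ bonds, plus one π bond: steric number 3 → sp2.
C6: 3 σ bonds, plus one π bond — 3 electron domains, sp2.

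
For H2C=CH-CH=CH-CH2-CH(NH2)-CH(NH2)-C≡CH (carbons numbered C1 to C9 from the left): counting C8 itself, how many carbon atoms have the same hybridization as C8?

C8 is sp (two π bonds).
C1: sp2
C2: sp2
C3: sp2
C4: sp2
C5: sp3
C6: sp3
C7: sp3
C8: sp ✓
C9: sp ✓
2 carbons are sp.

2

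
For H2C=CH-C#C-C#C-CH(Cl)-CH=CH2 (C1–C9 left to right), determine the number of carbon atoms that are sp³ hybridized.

1

C1: sp2
C2: sp2
C3: sp
C4: sp
C5: sp
C6: sp
C7: sp3 ✓
C8: sp2
C9: sp2
C7 → 1 sp3 carbon.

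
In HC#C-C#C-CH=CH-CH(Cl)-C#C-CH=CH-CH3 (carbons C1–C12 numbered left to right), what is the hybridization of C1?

C1: 2 σ bonds, plus two π bonds — 2 electron domains, sp.

sp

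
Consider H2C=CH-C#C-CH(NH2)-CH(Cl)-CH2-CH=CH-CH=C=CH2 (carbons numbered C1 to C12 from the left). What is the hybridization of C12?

sp2

C12: 3 σ bonds, plus one π bond — 3 electron domains, sp2.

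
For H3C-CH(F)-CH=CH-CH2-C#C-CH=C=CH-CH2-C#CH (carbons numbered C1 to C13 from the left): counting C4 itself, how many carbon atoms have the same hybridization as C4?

C4 is sp2 (one π bond).
C1: sp3
C2: sp3
C3: sp2 ✓
C4: sp2 ✓
C5: sp3
C6: sp
C7: sp
C8: sp2 ✓
C9: sp
C10: sp2 ✓
C11: sp3
C12: sp
C13: sp
4 carbons are sp2.

4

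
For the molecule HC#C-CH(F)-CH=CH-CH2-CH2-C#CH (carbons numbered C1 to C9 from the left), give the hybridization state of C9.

sp

C9 carries 2 σ bonds, plus two π bonds, giving a steric number of 2, so it is sp.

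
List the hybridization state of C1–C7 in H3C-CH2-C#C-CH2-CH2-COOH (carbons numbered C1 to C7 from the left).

C1 sp3, C2 sp3, C3 sp, C4 sp, C5 sp3, C6 sp3, C7 sp2

C1 (4 σ bonds) has steric number 4: sp3.
C2 carries 4 σ bonds, giving a steric number of 4, so it is sp3.
C3 carries 2 σ bonds, plus two π bonds, giving a steric number of 2, so it is sp.
C4 is sp: 2 σ bonds, plus two π bonds, 2 electron-density regions.
C5: 4 σ bonds; 4 regions of electron density → sp3.
C6 is sp3: 4 σ bonds, 4 electron-density regions.
C7 — 3 σ bonds, plus one π bond. Steric number 3, so sp2.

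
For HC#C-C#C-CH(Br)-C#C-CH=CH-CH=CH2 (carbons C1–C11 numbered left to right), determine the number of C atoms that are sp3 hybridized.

C1: sp
C2: sp
C3: sp
C4: sp
C5: sp3 ✓
C6: sp
C7: sp
C8: sp2
C9: sp2
C10: sp2
C11: sp2
C5 → 1 sp3 carbon.

1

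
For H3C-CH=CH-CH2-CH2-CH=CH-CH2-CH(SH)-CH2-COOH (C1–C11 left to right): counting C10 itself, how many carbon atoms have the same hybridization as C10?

C10 is sp3 (only σ bonds).
C1: sp3 ✓
C2: sp2
C3: sp2
C4: sp3 ✓
C5: sp3 ✓
C6: sp2
C7: sp2
C8: sp3 ✓
C9: sp3 ✓
C10: sp3 ✓
C11: sp2
6 carbons are sp3.

6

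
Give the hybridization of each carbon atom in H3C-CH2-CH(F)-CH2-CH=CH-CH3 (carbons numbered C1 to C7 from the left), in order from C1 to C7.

C1: 4 σ bonds; 4 regions of electron density → sp3.
C2 — 4 σ bonds. Steric number 4, so sp3.
C3 carries 4 σ bonds, giving a steric number of 4, so it is sp3.
C4 — 4 σ bonds. Steric number 4, so sp3.
C5 is sp2: 3 σ bonds, plus one π bond, 3 electron-density regions.
C6: 3 σ bonds, plus one π bond; 3 regions of electron density → sp2.
C7 (4 σ bonds) has steric number 4: sp3.

C1 sp3, C2 sp3, C3 sp3, C4 sp3, C5 sp2, C6 sp2, C7 sp3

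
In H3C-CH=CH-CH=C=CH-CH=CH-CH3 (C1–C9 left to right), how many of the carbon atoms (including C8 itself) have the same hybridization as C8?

6

C8 is sp2 (one π bond).
C1: sp3
C2: sp2 ✓
C3: sp2 ✓
C4: sp2 ✓
C5: sp
C6: sp2 ✓
C7: sp2 ✓
C8: sp2 ✓
C9: sp3
6 carbons are sp2.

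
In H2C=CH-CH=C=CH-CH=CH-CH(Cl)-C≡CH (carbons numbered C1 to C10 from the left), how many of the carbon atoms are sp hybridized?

C1: sp2
C2: sp2
C3: sp2
C4: sp ✓
C5: sp2
C6: sp2
C7: sp2
C8: sp3
C9: sp ✓
C10: sp ✓
C4, C9, C10 → 3 sp carbons.

3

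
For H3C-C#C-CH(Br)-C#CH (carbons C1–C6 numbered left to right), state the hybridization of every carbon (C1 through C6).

C1 sp3, C2 sp, C3 sp, C4 sp3, C5 sp, C6 sp

C1: 4 σ bonds; 4 regions of electron density → sp3.
C2 — 2 σ bonds, plus two π bonds. Steric number 2, so sp.
C3 (2 σ bonds, plus two π bonds) has steric number 2: sp.
C4 has 4 σ bonds: steric number 4 → sp3.
C5: 2 σ bonds, plus two π bonds — 2 electron domains, sp.
C6 carries 2 σ bonds, plus two π bonds, giving a steric number of 2, so it is sp.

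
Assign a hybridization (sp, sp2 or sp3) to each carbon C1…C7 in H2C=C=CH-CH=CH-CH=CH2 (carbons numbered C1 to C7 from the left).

C1 sp2, C2 sp, C3 sp2, C4 sp2, C5 sp2, C6 sp2, C7 sp2

C1 — 3 σ bonds, plus one π bond. Steric number 3, so sp2.
C2: 2 σ bonds, plus two π bonds — 2 electron domains, sp.
C3: 3 σ bonds, plus one π bond; 3 regions of electron density → sp2.
C4 (3 σ bonds, plus one π bond) has steric number 3: sp2.
C5 is sp2: 3 σ bonds, plus one π bond, 3 electron-density regions.
C6 carries 3 σ bonds, plus one π bond, giving a steric number of 3, so it is sp2.
C7 is sp2: 3 σ bonds, plus one π bond, 3 electron-density regions.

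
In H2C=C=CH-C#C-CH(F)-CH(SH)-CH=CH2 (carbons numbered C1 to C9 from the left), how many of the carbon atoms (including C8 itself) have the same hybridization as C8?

4

C8 is sp2 (one π bond).
C1: sp2 ✓
C2: sp
C3: sp2 ✓
C4: sp
C5: sp
C6: sp3
C7: sp3
C8: sp2 ✓
C9: sp2 ✓
4 carbons are sp2.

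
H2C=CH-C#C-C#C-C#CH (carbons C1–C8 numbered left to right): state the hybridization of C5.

sp

C5 has 2 σ bonds, plus two π bonds: steric number 2 → sp.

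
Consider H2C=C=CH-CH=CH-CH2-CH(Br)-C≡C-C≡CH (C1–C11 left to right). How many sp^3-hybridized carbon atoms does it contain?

2

C1: sp2
C2: sp
C3: sp2
C4: sp2
C5: sp2
C6: sp3 ✓
C7: sp3 ✓
C8: sp
C9: sp
C10: sp
C11: sp
C6, C7 → 2 sp3 carbons.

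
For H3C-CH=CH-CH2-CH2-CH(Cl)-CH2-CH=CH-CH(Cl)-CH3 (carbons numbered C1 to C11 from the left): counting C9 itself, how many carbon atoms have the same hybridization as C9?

4

C9 is sp2 (one π bond).
C1: sp3
C2: sp2 ✓
C3: sp2 ✓
C4: sp3
C5: sp3
C6: sp3
C7: sp3
C8: sp2 ✓
C9: sp2 ✓
C10: sp3
C11: sp3
4 carbons are sp2.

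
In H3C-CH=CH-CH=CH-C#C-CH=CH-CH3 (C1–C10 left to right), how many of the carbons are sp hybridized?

C1: sp3
C2: sp2
C3: sp2
C4: sp2
C5: sp2
C6: sp ✓
C7: sp ✓
C8: sp2
C9: sp2
C10: sp3
C6, C7 → 2 sp carbons.

2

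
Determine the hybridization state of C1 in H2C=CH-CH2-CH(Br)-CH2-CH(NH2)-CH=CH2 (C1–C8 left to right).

C1 has 3 σ bonds, plus one π bond: steric number 3 → sp2.

sp^2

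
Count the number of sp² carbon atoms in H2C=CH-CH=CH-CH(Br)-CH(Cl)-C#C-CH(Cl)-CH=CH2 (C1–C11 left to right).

C1: sp2 ✓
C2: sp2 ✓
C3: sp2 ✓
C4: sp2 ✓
C5: sp3
C6: sp3
C7: sp
C8: sp
C9: sp3
C10: sp2 ✓
C11: sp2 ✓
C1, C2, C3, C4, C10, C11 → 6 sp2 carbons.

6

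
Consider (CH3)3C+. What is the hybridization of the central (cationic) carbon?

sp^2

Three σ bonds and an empty p orbital; no lone pair → steric number 3 → sp2 and planar.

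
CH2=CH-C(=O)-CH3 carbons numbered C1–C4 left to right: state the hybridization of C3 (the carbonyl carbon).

C3 (the carbonyl carbon) — 3 σ bonds, plus one π bond. Steric number 3, so sp2.

sp^2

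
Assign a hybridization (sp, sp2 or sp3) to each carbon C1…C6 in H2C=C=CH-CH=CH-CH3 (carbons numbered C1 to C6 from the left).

C1 sp2, C2 sp, C3 sp2, C4 sp2, C5 sp2, C6 sp3

C1 has 3 σ bonds, plus one π bond: steric number 3 → sp2.
C2 has 2 σ bonds, plus two π bonds: steric number 2 → sp.
C3: 3 σ bonds, plus one π bond; 3 regions of electron density → sp2.
C4 — 3 σ bonds, plus one π bond. Steric number 3, so sp2.
C5 carries 3 σ bonds, plus one π bond, giving a steric number of 3, so it is sp2.
C6: 4 σ bonds; 4 regions of electron density → sp3.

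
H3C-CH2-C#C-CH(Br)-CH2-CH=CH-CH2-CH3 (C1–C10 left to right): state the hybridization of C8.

sp^2

C8: 3 σ bonds, plus one π bond — 3 electron domains, sp2.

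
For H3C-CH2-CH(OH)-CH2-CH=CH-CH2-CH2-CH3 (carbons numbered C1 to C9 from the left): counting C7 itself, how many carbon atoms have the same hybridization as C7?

C7 is sp3 (only σ bonds).
C1: sp3 ✓
C2: sp3 ✓
C3: sp3 ✓
C4: sp3 ✓
C5: sp2
C6: sp2
C7: sp3 ✓
C8: sp3 ✓
C9: sp3 ✓
7 carbons are sp3.

7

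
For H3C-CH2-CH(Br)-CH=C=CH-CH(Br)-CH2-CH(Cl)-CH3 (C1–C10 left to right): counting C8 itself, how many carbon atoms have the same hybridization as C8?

7

C8 is sp3 (only σ bonds).
C1: sp3 ✓
C2: sp3 ✓
C3: sp3 ✓
C4: sp2
C5: sp
C6: sp2
C7: sp3 ✓
C8: sp3 ✓
C9: sp3 ✓
C10: sp3 ✓
7 carbons are sp3.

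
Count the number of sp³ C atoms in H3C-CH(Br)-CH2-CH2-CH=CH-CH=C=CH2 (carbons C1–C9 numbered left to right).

4

C1: sp3 ✓
C2: sp3 ✓
C3: sp3 ✓
C4: sp3 ✓
C5: sp2
C6: sp2
C7: sp2
C8: sp
C9: sp2
C1, C2, C3, C4 → 4 sp3 carbons.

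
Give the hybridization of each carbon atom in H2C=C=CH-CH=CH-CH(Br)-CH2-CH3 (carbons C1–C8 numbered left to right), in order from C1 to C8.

C1 is sp2: 3 σ bonds, plus one π bond, 3 electron-density regions.
C2: 2 σ bonds, plus two π bonds; 2 regions of electron density → sp.
C3: 3 σ bonds, plus one π bond — 3 electron domains, sp2.
C4: 3 σ bonds, plus one π bond; 3 regions of electron density → sp2.
C5 — 3 σ bonds, plus one π bond. Steric number 3, so sp2.
C6 — 4 σ bonds. Steric number 4, so sp3.
C7 — 4 σ bonds. Steric number 4, so sp3.
C8 — 4 σ bonds. Steric number 4, so sp3.

C1 sp2, C2 sp, C3 sp2, C4 sp2, C5 sp2, C6 sp3, C7 sp3, C8 sp3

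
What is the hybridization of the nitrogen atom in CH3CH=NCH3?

Two σ bonds + one lone pair = steric number 3 → sp2.

sp^2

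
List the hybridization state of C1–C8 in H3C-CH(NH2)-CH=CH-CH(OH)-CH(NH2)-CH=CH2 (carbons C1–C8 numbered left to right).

C1 (4 σ bonds) has steric number 4: sp3.
C2: 4 σ bonds — 4 electron domains, sp3.
C3 — 3 σ bonds, plus one π bond. Steric number 3, so sp2.
C4 (3 σ bonds, plus one π bond) has steric number 3: sp2.
C5: 4 σ bonds — 4 electron domains, sp3.
C6 carries 4 σ bonds, giving a steric number of 4, so it is sp3.
C7: 3 σ bonds, plus one π bond — 3 electron domains, sp2.
C8: 3 σ bonds, plus one π bond; 3 regions of electron density → sp2.

C1 sp3, C2 sp3, C3 sp2, C4 sp2, C5 sp3, C6 sp3, C7 sp2, C8 sp2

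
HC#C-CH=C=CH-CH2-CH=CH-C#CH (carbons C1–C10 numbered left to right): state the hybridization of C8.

sp2

C8 carries 3 σ bonds, plus one π bond, giving a steric number of 3, so it is sp2.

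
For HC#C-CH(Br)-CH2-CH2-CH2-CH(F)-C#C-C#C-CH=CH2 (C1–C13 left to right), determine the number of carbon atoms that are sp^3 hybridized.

5

C1: sp
C2: sp
C3: sp3 ✓
C4: sp3 ✓
C5: sp3 ✓
C6: sp3 ✓
C7: sp3 ✓
C8: sp
C9: sp
C10: sp
C11: sp
C12: sp2
C13: sp2
C3, C4, C5, C6, C7 → 5 sp3 carbons.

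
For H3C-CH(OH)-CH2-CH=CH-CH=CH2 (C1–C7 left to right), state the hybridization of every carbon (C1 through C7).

C1 sp3, C2 sp3, C3 sp3, C4 sp2, C5 sp2, C6 sp2, C7 sp2

C1 (4 σ bonds) has steric number 4: sp3.
C2 carries 4 σ bonds, giving a steric number of 4, so it is sp3.
C3 has 4 σ bonds: steric number 4 → sp3.
C4: 3 σ bonds, plus one π bond — 3 electron domains, sp2.
C5 (3 σ bonds, plus one π bond) has steric number 3: sp2.
C6 — 3 σ bonds, plus one π bond. Steric number 3, so sp2.
C7 carries 3 σ bonds, plus one π bond, giving a steric number of 3, so it is sp2.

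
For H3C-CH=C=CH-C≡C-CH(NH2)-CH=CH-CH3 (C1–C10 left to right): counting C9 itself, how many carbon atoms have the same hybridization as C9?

4

C9 is sp2 (one π bond).
C1: sp3
C2: sp2 ✓
C3: sp
C4: sp2 ✓
C5: sp
C6: sp
C7: sp3
C8: sp2 ✓
C9: sp2 ✓
C10: sp3
4 carbons are sp2.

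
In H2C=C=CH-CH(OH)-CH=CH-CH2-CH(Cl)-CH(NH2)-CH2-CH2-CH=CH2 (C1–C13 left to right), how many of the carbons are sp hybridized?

1

C1: sp2
C2: sp ✓
C3: sp2
C4: sp3
C5: sp2
C6: sp2
C7: sp3
C8: sp3
C9: sp3
C10: sp3
C11: sp3
C12: sp2
C13: sp2
C2 → 1 sp carbon.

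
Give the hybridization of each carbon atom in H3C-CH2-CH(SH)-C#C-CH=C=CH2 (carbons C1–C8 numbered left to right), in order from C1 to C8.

C1 (4 σ bonds) has steric number 4: sp3.
C2: 4 σ bonds — 4 electron domains, sp3.
C3 has 4 σ bonds: steric number 4 → sp3.
C4 (2 σ bonds, plus two π bonds) has steric number 2: sp.
C5 (2 σ bonds, plus two π bonds) has steric number 2: sp.
C6 has 3 σ bonds, plus one π bond: steric number 3 → sp2.
C7: 2 σ bonds, plus two π bonds; 2 regions of electron density → sp.
C8: 3 σ bonds, plus one π bond — 3 electron domains, sp2.

C1 sp3, C2 sp3, C3 sp3, C4 sp, C5 sp, C6 sp2, C7 sp, C8 sp2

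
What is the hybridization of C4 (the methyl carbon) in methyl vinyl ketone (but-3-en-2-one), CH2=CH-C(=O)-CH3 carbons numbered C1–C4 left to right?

sp³

C4 (the methyl carbon) — 4 σ bonds. Steric number 4, so sp3.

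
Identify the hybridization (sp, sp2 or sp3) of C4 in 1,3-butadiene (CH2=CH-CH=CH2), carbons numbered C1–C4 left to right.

sp2

C4 is sp2: 3 σ bonds, plus one π bond, 3 electron-density regions.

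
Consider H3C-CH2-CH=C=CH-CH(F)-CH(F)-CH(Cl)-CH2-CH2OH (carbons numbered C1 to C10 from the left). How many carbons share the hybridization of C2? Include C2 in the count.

C2 is sp3 (only σ bonds).
C1: sp3 ✓
C2: sp3 ✓
C3: sp2
C4: sp
C5: sp2
C6: sp3 ✓
C7: sp3 ✓
C8: sp3 ✓
C9: sp3 ✓
C10: sp3 ✓
7 carbons are sp3.

7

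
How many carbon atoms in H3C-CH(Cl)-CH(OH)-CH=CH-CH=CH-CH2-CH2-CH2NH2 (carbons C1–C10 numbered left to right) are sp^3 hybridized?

6

C1: sp3 ✓
C2: sp3 ✓
C3: sp3 ✓
C4: sp2
C5: sp2
C6: sp2
C7: sp2
C8: sp3 ✓
C9: sp3 ✓
C10: sp3 ✓
C1, C2, C3, C8, C9, C10 → 6 sp3 carbons.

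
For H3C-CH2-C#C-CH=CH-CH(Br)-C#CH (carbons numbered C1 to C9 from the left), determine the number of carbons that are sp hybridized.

C1: sp3
C2: sp3
C3: sp ✓
C4: sp ✓
C5: sp2
C6: sp2
C7: sp3
C8: sp ✓
C9: sp ✓
C3, C4, C8, C9 → 4 sp carbons.

4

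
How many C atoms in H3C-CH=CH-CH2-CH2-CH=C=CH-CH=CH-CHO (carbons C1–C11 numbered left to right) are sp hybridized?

1

C1: sp3
C2: sp2
C3: sp2
C4: sp3
C5: sp3
C6: sp2
C7: sp ✓
C8: sp2
C9: sp2
C10: sp2
C11: sp2
C7 → 1 sp carbon.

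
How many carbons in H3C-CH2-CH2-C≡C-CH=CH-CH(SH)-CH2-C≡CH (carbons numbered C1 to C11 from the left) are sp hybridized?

4

C1: sp3
C2: sp3
C3: sp3
C4: sp ✓
C5: sp ✓
C6: sp2
C7: sp2
C8: sp3
C9: sp3
C10: sp ✓
C11: sp ✓
C4, C5, C10, C11 → 4 sp carbons.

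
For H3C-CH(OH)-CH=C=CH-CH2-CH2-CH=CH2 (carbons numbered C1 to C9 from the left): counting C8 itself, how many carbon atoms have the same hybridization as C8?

C8 is sp2 (one π bond).
C1: sp3
C2: sp3
C3: sp2 ✓
C4: sp
C5: sp2 ✓
C6: sp3
C7: sp3
C8: sp2 ✓
C9: sp2 ✓
4 carbons are sp2.

4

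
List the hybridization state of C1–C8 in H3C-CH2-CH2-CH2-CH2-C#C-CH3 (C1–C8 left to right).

C1 has 4 σ bonds: steric number 4 → sp3.
C2: 4 σ bonds; 4 regions of electron density → sp3.
C3 is sp3: 4 σ bonds, 4 electron-density regions.
C4 (4 σ bonds) has steric number 4: sp3.
C5 is sp3: 4 σ bonds, 4 electron-density regions.
C6 — 2 σ bonds, plus two π bonds. Steric number 2, so sp.
C7: 2 σ bonds, plus two π bonds; 2 regions of electron density → sp.
C8 carries 4 σ bonds, giving a steric number of 4, so it is sp3.

C1 sp3, C2 sp3, C3 sp3, C4 sp3, C5 sp3, C6 sp, C7 sp, C8 sp3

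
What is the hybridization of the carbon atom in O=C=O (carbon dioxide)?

sp

Two σ bonds, two π bonds → steric number 2 → sp.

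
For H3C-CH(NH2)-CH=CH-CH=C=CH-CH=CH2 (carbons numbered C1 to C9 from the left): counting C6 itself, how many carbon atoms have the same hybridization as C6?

C6 is sp (two π bonds).
C1: sp3
C2: sp3
C3: sp2
C4: sp2
C5: sp2
C6: sp ✓
C7: sp2
C8: sp2
C9: sp2
1 carbon is sp.

1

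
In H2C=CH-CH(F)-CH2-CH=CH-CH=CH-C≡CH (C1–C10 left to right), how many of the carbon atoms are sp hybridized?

2

C1: sp2
C2: sp2
C3: sp3
C4: sp3
C5: sp2
C6: sp2
C7: sp2
C8: sp2
C9: sp ✓
C10: sp ✓
C9, C10 → 2 sp carbons.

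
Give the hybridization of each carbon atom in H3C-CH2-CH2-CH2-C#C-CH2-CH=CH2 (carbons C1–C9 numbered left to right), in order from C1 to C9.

C1 sp3, C2 sp3, C3 sp3, C4 sp3, C5 sp, C6 sp, C7 sp3, C8 sp2, C9 sp2

C1 is sp3: 4 σ bonds, 4 electron-density regions.
C2 carries 4 σ bonds, giving a steric number of 4, so it is sp3.
C3 is sp3: 4 σ bonds, 4 electron-density regions.
C4 (4 σ bonds) has steric number 4: sp3.
C5 is sp: 2 σ bonds, plus two π bonds, 2 electron-density regions.
C6: 2 σ bonds, plus two π bonds — 2 electron domains, sp.
C7 (4 σ bonds) has steric number 4: sp3.
C8 carries 3 σ bonds, plus one π bond, giving a steric number of 3, so it is sp2.
C9 is sp2: 3 σ bonds, plus one π bond, 3 electron-density regions.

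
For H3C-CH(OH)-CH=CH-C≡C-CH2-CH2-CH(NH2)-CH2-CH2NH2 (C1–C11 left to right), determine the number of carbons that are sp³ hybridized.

7

C1: sp3 ✓
C2: sp3 ✓
C3: sp2
C4: sp2
C5: sp
C6: sp
C7: sp3 ✓
C8: sp3 ✓
C9: sp3 ✓
C10: sp3 ✓
C11: sp3 ✓
C1, C2, C7, C8, C9, C10, C11 → 7 sp3 carbons.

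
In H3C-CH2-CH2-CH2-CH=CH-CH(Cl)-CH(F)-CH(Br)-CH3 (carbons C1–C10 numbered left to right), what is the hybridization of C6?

sp2

C6 (3 σ bonds, plus one π bond) has steric number 3: sp2.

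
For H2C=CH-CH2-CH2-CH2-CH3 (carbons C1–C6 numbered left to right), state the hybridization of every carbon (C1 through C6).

C1: 3 σ bonds, plus one π bond — 3 electron domains, sp2.
C2: 3 σ bonds, plus one π bond; 3 regions of electron density → sp2.
C3 carries 4 σ bonds, giving a steric number of 4, so it is sp3.
C4 is sp3: 4 σ bonds, 4 electron-density regions.
C5 (4 σ bonds) has steric number 4: sp3.
C6: 4 σ bonds — 4 electron domains, sp3.

C1 sp2, C2 sp2, C3 sp3, C4 sp3, C5 sp3, C6 sp3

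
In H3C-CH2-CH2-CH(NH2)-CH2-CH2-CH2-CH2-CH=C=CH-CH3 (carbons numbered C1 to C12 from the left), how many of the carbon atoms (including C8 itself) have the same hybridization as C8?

9

C8 is sp3 (only σ bonds).
C1: sp3 ✓
C2: sp3 ✓
C3: sp3 ✓
C4: sp3 ✓
C5: sp3 ✓
C6: sp3 ✓
C7: sp3 ✓
C8: sp3 ✓
C9: sp2
C10: sp
C11: sp2
C12: sp3 ✓
9 carbons are sp3.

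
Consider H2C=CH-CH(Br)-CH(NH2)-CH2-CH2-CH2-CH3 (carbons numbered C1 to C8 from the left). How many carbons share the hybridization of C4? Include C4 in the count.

C4 is sp3 (only σ bonds).
C1: sp2
C2: sp2
C3: sp3 ✓
C4: sp3 ✓
C5: sp3 ✓
C6: sp3 ✓
C7: sp3 ✓
C8: sp3 ✓
6 carbons are sp3.

6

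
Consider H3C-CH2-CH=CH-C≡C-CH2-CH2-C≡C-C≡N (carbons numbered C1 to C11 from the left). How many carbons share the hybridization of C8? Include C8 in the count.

C8 is sp3 (only σ bonds).
C1: sp3 ✓
C2: sp3 ✓
C3: sp2
C4: sp2
C5: sp
C6: sp
C7: sp3 ✓
C8: sp3 ✓
C9: sp
C10: sp
C11: sp
4 carbons are sp3.

4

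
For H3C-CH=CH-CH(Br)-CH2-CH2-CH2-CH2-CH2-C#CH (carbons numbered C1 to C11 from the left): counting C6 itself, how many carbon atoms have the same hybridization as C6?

7

C6 is sp3 (only σ bonds).
C1: sp3 ✓
C2: sp2
C3: sp2
C4: sp3 ✓
C5: sp3 ✓
C6: sp3 ✓
C7: sp3 ✓
C8: sp3 ✓
C9: sp3 ✓
C10: sp
C11: sp
7 carbons are sp3.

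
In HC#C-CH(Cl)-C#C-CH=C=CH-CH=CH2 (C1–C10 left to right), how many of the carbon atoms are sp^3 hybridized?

C1: sp
C2: sp
C3: sp3 ✓
C4: sp
C5: sp
C6: sp2
C7: sp
C8: sp2
C9: sp2
C10: sp2
C3 → 1 sp3 carbon.

1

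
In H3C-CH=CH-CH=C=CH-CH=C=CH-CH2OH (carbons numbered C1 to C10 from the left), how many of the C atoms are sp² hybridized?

C1: sp3
C2: sp2 ✓
C3: sp2 ✓
C4: sp2 ✓
C5: sp
C6: sp2 ✓
C7: sp2 ✓
C8: sp
C9: sp2 ✓
C10: sp3
C2, C3, C4, C6, C7, C9 → 6 sp2 carbons.

6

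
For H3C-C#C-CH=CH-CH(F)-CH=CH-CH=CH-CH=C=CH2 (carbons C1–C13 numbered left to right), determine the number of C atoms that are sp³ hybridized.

2

C1: sp3 ✓
C2: sp
C3: sp
C4: sp2
C5: sp2
C6: sp3 ✓
C7: sp2
C8: sp2
C9: sp2
C10: sp2
C11: sp2
C12: sp
C13: sp2
C1, C6 → 2 sp3 carbons.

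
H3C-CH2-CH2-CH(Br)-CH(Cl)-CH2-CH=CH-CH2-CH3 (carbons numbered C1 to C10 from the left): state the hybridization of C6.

sp^3

C6 is sp3: 4 σ bonds, 4 electron-density regions.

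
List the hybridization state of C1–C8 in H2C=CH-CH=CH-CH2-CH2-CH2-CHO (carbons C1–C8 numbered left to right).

C1 carries 3 σ bonds, plus one π bond, giving a steric number of 3, so it is sp2.
C2: 3 σ bonds, plus one π bond — 3 electron domains, sp2.
C3 has 3 σ bonds, plus one π bond: steric number 3 → sp2.
C4 has 3 σ bonds, plus one π bond: steric number 3 → sp2.
C5 carries 4 σ bonds, giving a steric number of 4, so it is sp3.
C6 (4 σ bonds) has steric number 4: sp3.
C7 has 4 σ bonds: steric number 4 → sp3.
C8 has 3 σ bonds, plus one π bond: steric number 3 → sp2.

C1 sp2, C2 sp2, C3 sp2, C4 sp2, C5 sp3, C6 sp3, C7 sp3, C8 sp2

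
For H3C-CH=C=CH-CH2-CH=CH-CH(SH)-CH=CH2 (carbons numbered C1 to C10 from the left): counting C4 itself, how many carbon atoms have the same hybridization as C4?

6

C4 is sp2 (one π bond).
C1: sp3
C2: sp2 ✓
C3: sp
C4: sp2 ✓
C5: sp3
C6: sp2 ✓
C7: sp2 ✓
C8: sp3
C9: sp2 ✓
C10: sp2 ✓
6 carbons are sp2.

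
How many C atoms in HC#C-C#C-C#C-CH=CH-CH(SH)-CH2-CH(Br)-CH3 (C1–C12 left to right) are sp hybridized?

6

C1: sp ✓
C2: sp ✓
C3: sp ✓
C4: sp ✓
C5: sp ✓
C6: sp ✓
C7: sp2
C8: sp2
C9: sp3
C10: sp3
C11: sp3
C12: sp3
C1, C2, C3, C4, C5, C6 → 6 sp carbons.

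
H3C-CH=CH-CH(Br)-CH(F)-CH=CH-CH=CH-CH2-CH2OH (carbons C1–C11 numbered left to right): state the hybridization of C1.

sp³

C1 has 4 σ bonds: steric number 4 → sp3.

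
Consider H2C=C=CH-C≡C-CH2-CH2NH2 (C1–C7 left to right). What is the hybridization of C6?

sp3

C6 has 4 σ bonds: steric number 4 → sp3.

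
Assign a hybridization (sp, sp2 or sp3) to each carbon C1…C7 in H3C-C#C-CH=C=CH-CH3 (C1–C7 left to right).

C1 carries 4 σ bonds, giving a steric number of 4, so it is sp3.
C2: 2 σ bonds, plus two π bonds; 2 regions of electron density → sp.
C3: 2 σ bonds, plus two π bonds — 2 electron domains, sp.
C4 (3 σ bonds, plus one π bond) has steric number 3: sp2.
C5 (2 σ bonds, plus two π bonds) has steric number 2: sp.
C6 — 3 σ bonds, plus one π bond. Steric number 3, so sp2.
C7: 4 σ bonds; 4 regions of electron density → sp3.

C1 sp3, C2 sp, C3 sp, C4 sp2, C5 sp, C6 sp2, C7 sp3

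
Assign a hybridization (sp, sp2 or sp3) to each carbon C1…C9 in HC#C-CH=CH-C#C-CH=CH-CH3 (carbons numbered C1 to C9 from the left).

C1 (2 σ bonds, plus two π bonds) has steric number 2: sp.
C2 (2 σ bonds, plus two π bonds) has steric number 2: sp.
C3 is sp2: 3 σ bonds, plus one π bond, 3 electron-density regions.
C4: 3 σ bonds, plus one π bond; 3 regions of electron density → sp2.
C5: 2 σ bonds, plus two π bonds — 2 electron domains, sp.
C6 — 2 σ bonds, plus two π bonds. Steric number 2, so sp.
C7 (3 σ bonds, plus one π bond) has steric number 3: sp2.
C8 is sp2: 3 σ bonds, plus one π bond, 3 electron-density regions.
C9 has 4 σ bonds: steric number 4 → sp3.

C1 sp, C2 sp, C3 sp2, C4 sp2, C5 sp, C6 sp, C7 sp2, C8 sp2, C9 sp3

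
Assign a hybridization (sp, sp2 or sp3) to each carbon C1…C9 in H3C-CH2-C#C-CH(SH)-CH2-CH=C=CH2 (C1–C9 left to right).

C1 sp3, C2 sp3, C3 sp, C4 sp, C5 sp3, C6 sp3, C7 sp2, C8 sp, C9 sp2

C1 has 4 σ bonds: steric number 4 → sp3.
C2 is sp3: 4 σ bonds, 4 electron-density regions.
C3 has 2 σ bonds, plus two π bonds: steric number 2 → sp.
C4 has 2 σ bonds, plus two π bonds: steric number 2 → sp.
C5 has 4 σ bonds: steric number 4 → sp3.
C6 — 4 σ bonds. Steric number 4, so sp3.
C7: 3 σ bonds, plus one π bond; 3 regions of electron density → sp2.
C8 (2 σ bonds, plus two π bonds) has steric number 2: sp.
C9 has 3 σ bonds, plus one π bond: steric number 3 → sp2.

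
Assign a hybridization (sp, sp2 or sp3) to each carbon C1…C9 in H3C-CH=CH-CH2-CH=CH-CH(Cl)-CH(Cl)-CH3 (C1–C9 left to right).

C1 sp3, C2 sp2, C3 sp2, C4 sp3, C5 sp2, C6 sp2, C7 sp3, C8 sp3, C9 sp3

C1 carries 4 σ bonds, giving a steric number of 4, so it is sp3.
C2 (3 σ bonds, plus one π bond) has steric number 3: sp2.
C3: 3 σ bonds, plus one π bond; 3 regions of electron density → sp2.
C4: 4 σ bonds; 4 regions of electron density → sp3.
C5 — 3 σ bonds, plus one π bond. Steric number 3, so sp2.
C6 (3 σ bonds, plus one π bond) has steric number 3: sp2.
C7: 4 σ bonds — 4 electron domains, sp3.
C8 is sp3: 4 σ bonds, 4 electron-density regions.
C9 is sp3: 4 σ bonds, 4 electron-density regions.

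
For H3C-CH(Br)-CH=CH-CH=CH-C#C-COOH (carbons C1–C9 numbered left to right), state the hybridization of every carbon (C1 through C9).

C1 sp3, C2 sp3, C3 sp2, C4 sp2, C5 sp2, C6 sp2, C7 sp, C8 sp, C9 sp2

C1: 4 σ bonds; 4 regions of electron density → sp3.
C2 is sp3: 4 σ bonds, 4 electron-density regions.
C3 (3 σ bonds, plus one π bond) has steric number 3: sp2.
C4 (3 σ bonds, plus one π bond) has steric number 3: sp2.
C5: 3 σ bonds, plus one π bond — 3 electron domains, sp2.
C6 — 3 σ bonds, plus one π bond. Steric number 3, so sp2.
C7 carries 2 σ bonds, plus two π bonds, giving a steric number of 2, so it is sp.
C8 has 2 σ bonds, plus two π bonds: steric number 2 → sp.
C9: 3 σ bonds, plus one π bond; 3 regions of electron density → sp2.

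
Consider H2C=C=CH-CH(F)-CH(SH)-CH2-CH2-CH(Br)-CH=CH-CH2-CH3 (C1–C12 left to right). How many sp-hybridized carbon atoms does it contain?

C1: sp2
C2: sp ✓
C3: sp2
C4: sp3
C5: sp3
C6: sp3
C7: sp3
C8: sp3
C9: sp2
C10: sp2
C11: sp3
C12: sp3
C2 → 1 sp carbon.

1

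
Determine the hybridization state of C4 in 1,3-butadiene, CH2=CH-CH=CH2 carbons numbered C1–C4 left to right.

sp2

C4: 3 σ bonds, plus one π bond — 3 electron domains, sp2.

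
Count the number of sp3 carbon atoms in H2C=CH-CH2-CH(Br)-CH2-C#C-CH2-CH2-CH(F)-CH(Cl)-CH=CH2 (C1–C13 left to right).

C1: sp2
C2: sp2
C3: sp3 ✓
C4: sp3 ✓
C5: sp3 ✓
C6: sp
C7: sp
C8: sp3 ✓
C9: sp3 ✓
C10: sp3 ✓
C11: sp3 ✓
C12: sp2
C13: sp2
C3, C4, C5, C8, C9, C10, C11 → 7 sp3 carbons.

7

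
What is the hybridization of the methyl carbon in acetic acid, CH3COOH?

The methyl carbon (4 σ bonds) has steric number 4: sp3.

sp3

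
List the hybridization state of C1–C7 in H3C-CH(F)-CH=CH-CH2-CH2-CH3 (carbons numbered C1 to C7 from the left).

C1 — 4 σ bonds. Steric number 4, so sp3.
C2 — 4 σ bonds. Steric number 4, so sp3.
C3 has 3 σ bonds, plus one π bond: steric number 3 → sp2.
C4 has 3 σ bonds, plus one π bond: steric number 3 → sp2.
C5 (4 σ bonds) has steric number 4: sp3.
C6: 4 σ bonds — 4 electron domains, sp3.
C7 has 4 σ bonds: steric number 4 → sp3.

C1 sp3, C2 sp3, C3 sp2, C4 sp2, C5 sp3, C6 sp3, C7 sp3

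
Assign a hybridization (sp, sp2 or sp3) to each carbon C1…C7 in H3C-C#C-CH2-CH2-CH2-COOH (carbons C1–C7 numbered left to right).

C1: 4 σ bonds; 4 regions of electron density → sp3.
C2 has 2 σ bonds, plus two π bonds: steric number 2 → sp.
C3: 2 σ bonds, plus two π bonds — 2 electron domains, sp.
C4: 4 σ bonds; 4 regions of electron density → sp3.
C5: 4 σ bonds; 4 regions of electron density → sp3.
C6 (4 σ bonds) has steric number 4: sp3.
C7 carries 3 σ bonds, plus one π bond, giving a steric number of 3, so it is sp2.

C1 sp3, C2 sp, C3 sp, C4 sp3, C5 sp3, C6 sp3, C7 sp2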